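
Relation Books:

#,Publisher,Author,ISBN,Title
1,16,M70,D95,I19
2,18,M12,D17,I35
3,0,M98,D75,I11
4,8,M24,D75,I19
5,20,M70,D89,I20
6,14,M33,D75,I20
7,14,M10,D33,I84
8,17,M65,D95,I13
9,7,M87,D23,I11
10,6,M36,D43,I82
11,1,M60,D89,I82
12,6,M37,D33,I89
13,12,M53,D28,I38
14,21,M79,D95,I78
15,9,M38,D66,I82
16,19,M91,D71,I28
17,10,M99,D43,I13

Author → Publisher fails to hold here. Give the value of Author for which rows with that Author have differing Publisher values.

M70

Author=M70: rows 1, 5 → Publisher takes values {16, 20} — violation
Author=M12: row 2 → Publisher = 18 ✓
Author=M98: row 3 → Publisher = 0 ✓
Author=M24: row 4 → Publisher = 8 ✓
Author=M33: row 6 → Publisher = 14 ✓
Author=M10: row 7 → Publisher = 14 ✓
Author=M65: row 8 → Publisher = 17 ✓
Author=M87: row 9 → Publisher = 7 ✓
Author=M36: row 10 → Publisher = 6 ✓
Author=M60: row 11 → Publisher = 1 ✓
Author=M37: row 12 → Publisher = 6 ✓
Author=M53: row 13 → Publisher = 12 ✓
Author=M79: row 14 → Publisher = 21 ✓
Author=M38: row 15 → Publisher = 9 ✓
Author=M91: row 16 → Publisher = 19 ✓
Author=M99: row 17 → Publisher = 10 ✓
The only Author value with inconsistent Publisher is Author=M70.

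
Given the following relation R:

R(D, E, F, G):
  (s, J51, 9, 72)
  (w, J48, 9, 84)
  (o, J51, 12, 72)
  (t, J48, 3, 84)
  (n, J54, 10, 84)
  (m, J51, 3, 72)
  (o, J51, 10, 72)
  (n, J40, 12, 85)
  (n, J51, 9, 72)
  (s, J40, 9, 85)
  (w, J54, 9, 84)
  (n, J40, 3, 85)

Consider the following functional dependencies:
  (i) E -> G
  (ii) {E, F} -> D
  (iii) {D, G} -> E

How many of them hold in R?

(i) E -> G: every LHS value maps to a single RHS value — holds.
(ii) {E, F} -> D: (E=J51, F=9): 2 rows → D takes values {s, n} — violation — fails.
(iii) {D, G} -> E: (D=w, G=84): 2 rows → E takes values {J48, J54} — violation — fails.
1 of the 3 dependencies holds.

1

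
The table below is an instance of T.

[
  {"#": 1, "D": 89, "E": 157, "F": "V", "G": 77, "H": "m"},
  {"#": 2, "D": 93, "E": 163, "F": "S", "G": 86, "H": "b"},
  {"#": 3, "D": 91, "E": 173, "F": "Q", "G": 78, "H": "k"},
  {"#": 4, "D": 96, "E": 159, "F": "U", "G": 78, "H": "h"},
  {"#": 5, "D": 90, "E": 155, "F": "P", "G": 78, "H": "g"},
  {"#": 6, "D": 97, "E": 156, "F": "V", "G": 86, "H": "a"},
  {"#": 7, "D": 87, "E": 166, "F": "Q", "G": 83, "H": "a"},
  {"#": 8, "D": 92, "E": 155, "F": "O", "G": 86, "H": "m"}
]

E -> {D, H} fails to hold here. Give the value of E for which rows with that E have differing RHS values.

155

E=157: row 1 → {D,H} = (89, m) ✓
E=163: row 2 → {D,H} = (93, b) ✓
E=173: row 3 → {D,H} = (91, k) ✓
E=159: row 4 → {D,H} = (96, h) ✓
E=155: rows 5, 8 → {D,H} takes values {(90, g), (92, m)} — violation
E=156: row 6 → {D,H} = (97, a) ✓
E=166: row 7 → {D,H} = (87, a) ✓
The only E value with inconsistent RHS is E=155.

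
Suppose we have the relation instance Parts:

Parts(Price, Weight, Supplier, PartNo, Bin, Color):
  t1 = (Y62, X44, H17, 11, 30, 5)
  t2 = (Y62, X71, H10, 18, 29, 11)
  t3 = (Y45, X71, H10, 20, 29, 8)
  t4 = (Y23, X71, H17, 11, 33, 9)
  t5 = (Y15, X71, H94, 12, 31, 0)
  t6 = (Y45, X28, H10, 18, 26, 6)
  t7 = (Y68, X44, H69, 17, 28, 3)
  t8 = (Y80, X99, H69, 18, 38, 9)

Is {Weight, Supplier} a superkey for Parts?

Rows 2 and 3 have the same {Weight, Supplier} value (Weight=X71, Supplier=H10) but are distinct tuples, so {Weight, Supplier} does not determine every attribute — not a superkey.

No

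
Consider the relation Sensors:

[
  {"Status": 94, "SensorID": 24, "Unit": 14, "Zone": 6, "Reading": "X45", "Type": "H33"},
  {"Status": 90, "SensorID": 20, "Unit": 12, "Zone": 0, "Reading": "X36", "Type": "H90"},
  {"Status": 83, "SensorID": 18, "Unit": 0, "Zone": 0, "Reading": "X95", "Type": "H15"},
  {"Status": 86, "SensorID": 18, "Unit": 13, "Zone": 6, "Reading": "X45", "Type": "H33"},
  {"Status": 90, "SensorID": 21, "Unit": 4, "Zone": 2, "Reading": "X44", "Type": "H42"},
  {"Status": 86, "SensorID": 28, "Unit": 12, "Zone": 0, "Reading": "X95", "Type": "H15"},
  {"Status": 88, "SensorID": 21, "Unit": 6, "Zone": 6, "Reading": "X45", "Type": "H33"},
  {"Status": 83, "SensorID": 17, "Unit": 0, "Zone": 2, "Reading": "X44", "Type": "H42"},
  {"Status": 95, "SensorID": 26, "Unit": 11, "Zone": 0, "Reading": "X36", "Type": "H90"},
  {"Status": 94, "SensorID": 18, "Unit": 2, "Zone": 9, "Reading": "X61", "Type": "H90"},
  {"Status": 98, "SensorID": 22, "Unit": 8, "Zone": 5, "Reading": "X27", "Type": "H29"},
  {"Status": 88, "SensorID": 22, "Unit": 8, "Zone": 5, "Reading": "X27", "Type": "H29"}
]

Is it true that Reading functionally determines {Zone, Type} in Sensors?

Yes

Reading=X45: 3 rows → {Zone,Type} = (6, H33), (6, H33), (6, H33) ✓
Reading=X36: 2 rows → {Zone,Type} = (0, H90), (0, H90) ✓
Reading=X95: 2 rows → {Zone,Type} = (0, H15), (0, H15) ✓
Reading=X44: 2 rows → {Zone,Type} = (2, H42), (2, H42) ✓
Reading=X61: 1 row → {Zone,Type} = (9, H90) ✓
Reading=X27: 2 rows → {Zone,Type} = (5, H29), (5, H29) ✓
Every Reading value is associated with a single {Zone, Type} value, so Reading → {Zone, Type} holds.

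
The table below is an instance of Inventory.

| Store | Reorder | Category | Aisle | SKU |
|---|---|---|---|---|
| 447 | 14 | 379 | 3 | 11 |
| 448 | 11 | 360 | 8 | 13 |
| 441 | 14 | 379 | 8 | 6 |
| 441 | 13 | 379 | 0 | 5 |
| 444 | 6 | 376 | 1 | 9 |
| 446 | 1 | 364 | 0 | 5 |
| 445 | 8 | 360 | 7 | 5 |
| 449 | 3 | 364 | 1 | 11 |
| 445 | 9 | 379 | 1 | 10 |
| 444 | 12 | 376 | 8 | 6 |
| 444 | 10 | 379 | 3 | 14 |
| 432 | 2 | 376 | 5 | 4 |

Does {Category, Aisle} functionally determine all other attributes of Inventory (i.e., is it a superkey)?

No

Two distinct rows share (Category=379, Aisle=3), so {Category, Aisle} does not determine every attribute — not a superkey.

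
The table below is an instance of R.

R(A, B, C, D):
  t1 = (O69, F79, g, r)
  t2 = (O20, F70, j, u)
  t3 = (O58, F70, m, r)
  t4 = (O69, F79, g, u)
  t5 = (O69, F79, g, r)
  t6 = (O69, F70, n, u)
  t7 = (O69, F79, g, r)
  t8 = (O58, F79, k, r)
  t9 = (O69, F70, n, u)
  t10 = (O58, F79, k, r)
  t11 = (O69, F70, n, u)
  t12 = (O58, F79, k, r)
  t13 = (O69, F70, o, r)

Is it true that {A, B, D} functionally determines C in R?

(A=O69, B=F79, D=r): rows 1, 5, 7 → C = g, g, g ✓
(A=O20, B=F70, D=u): row 2 → C = j ✓
(A=O58, B=F70, D=r): row 3 → C = m ✓
(A=O69, B=F79, D=u): row 4 → C = g ✓
(A=O69, B=F70, D=u): rows 6, 9, 11 → C = n, n, n ✓
(A=O58, B=F79, D=r): rows 8, 10, 12 → C = k, k, k ✓
(A=O69, B=F70, D=r): row 13 → C = o ✓
Every {A, B, D} value is associated with a single C value, so {A, B, D} -> C holds.

Yes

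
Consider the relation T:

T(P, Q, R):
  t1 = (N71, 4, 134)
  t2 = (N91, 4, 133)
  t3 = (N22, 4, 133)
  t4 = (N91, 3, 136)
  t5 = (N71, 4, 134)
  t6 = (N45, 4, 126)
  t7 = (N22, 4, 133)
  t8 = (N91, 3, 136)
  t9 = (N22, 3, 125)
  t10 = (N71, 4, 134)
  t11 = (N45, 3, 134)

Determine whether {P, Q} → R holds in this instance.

(P=N71, Q=4): rows 1, 5, 10 → R = 134, 134, 134 ✓
(P=N91, Q=4): row 2 → R = 133 ✓
(P=N22, Q=4): rows 3, 7 → R = 133, 133 ✓
(P=N91, Q=3): rows 4, 8 → R = 136, 136 ✓
(P=N45, Q=4): row 6 → R = 126 ✓
(P=N22, Q=3): row 9 → R = 125 ✓
(P=N45, Q=3): row 11 → R = 134 ✓
Every {P, Q} value is associated with a single R value, so {P, Q} → R holds.

Yes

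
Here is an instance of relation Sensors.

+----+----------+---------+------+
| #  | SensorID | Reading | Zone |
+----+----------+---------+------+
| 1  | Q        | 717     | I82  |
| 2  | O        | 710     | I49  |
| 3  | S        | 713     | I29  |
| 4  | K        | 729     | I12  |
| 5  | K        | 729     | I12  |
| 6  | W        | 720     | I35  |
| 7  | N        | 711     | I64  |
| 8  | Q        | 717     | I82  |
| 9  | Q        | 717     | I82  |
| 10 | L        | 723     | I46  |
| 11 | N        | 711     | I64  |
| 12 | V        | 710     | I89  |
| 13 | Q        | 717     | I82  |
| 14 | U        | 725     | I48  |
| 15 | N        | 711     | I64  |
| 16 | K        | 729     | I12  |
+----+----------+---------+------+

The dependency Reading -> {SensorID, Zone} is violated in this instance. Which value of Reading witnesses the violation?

710

Reading=717: rows 1, 8, 9, 13 → {SensorID,Zone} = (Q, I82), (Q, I82), (Q, I82), (Q, I82) ✓
Reading=710: rows 2, 12 → {SensorID,Zone} takes values {(O, I49), (V, I89)} — violation
Reading=713: row 3 → {SensorID,Zone} = (S, I29) ✓
Reading=729: rows 4, 5, 16 → {SensorID,Zone} = (K, I12), (K, I12), (K, I12) ✓
Reading=720: row 6 → {SensorID,Zone} = (W, I35) ✓
Reading=711: rows 7, 11, 15 → {SensorID,Zone} = (N, I64), (N, I64), (N, I64) ✓
Reading=723: row 10 → {SensorID,Zone} = (L, I46) ✓
Reading=725: row 14 → {SensorID,Zone} = (U, I48) ✓
The only Reading value with inconsistent RHS is Reading=710.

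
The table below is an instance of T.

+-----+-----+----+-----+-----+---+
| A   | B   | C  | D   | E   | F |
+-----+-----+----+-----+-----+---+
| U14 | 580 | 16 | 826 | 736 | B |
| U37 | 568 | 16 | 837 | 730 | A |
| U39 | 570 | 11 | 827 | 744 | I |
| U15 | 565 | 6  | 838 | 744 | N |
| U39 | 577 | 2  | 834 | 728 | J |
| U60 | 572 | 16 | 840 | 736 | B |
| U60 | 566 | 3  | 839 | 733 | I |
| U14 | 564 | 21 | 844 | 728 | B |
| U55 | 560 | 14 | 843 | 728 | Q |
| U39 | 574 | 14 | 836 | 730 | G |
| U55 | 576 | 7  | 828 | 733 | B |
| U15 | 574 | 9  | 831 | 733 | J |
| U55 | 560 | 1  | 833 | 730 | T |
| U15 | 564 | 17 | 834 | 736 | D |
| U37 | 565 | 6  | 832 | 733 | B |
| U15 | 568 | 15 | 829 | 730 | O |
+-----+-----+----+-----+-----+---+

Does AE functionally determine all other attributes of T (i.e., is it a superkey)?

Yes

All 16 rows have distinct AE values, so AE → (all attributes) holds and AE is a superkey.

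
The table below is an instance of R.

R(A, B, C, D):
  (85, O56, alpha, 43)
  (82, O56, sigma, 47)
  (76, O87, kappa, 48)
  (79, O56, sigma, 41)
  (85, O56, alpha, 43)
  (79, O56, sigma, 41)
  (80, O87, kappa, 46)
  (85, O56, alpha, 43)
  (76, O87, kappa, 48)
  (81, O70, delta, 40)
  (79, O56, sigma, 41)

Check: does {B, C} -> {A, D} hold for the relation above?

No

(B=O56, C=alpha): 3 rows → {A,D} = (85, 43), (85, 43), (85, 43) ✓
(B=O56, C=sigma): 4 rows → {A,D} takes values {(82, 47), (79, 41)} — violation
(B=O87, C=kappa): 3 rows → {A,D} takes values {(76, 48), (80, 46)} — violation
(B=O70, C=delta): 1 row → {A,D} = (81, 40) ✓
Two rows agree on {B, C} but differ on {A, D}, so {B, C} -> {A, D} does not hold.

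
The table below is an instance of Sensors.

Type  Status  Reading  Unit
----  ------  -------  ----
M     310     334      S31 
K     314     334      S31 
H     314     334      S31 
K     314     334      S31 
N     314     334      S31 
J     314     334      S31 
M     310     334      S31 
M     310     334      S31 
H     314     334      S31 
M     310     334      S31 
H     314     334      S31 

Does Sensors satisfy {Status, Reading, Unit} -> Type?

(Status=310, Reading=334, Unit=S31): 4 rows → Type = M, M, M, M ✓
(Status=314, Reading=334, Unit=S31): 7 rows → Type takes values {K, H, N, J} — violation
Two rows agree on {Status, Reading, Unit} but differ on Type, so {Status, Reading, Unit} -> Type does not hold.

No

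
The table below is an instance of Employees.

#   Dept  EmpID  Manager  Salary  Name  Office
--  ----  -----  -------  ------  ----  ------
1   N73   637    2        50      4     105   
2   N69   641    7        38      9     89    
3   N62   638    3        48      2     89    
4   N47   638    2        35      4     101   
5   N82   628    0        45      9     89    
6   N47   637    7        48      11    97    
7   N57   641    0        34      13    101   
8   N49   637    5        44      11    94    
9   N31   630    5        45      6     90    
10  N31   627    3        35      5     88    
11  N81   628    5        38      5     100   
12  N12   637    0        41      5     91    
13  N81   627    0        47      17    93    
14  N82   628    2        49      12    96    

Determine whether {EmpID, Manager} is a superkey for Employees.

All 14 rows have distinct {EmpID, Manager} values, so {EmpID, Manager} → (all attributes) holds and {EmpID, Manager} is a superkey.

Yes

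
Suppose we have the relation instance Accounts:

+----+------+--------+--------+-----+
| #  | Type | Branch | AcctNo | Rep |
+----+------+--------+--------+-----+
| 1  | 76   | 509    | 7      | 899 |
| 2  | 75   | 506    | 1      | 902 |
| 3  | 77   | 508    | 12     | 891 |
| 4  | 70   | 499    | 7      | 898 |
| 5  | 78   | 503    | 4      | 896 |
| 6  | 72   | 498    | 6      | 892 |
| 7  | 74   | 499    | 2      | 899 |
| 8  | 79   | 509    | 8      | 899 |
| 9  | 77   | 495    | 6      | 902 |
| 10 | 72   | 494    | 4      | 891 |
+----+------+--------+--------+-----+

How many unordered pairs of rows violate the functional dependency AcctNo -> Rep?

AcctNo=7: violating pairs (1,4) — 1 pair.
AcctNo=4: violating pairs (5,10) — 1 pair.
AcctNo=6: violating pairs (6,9) — 1 pair.

3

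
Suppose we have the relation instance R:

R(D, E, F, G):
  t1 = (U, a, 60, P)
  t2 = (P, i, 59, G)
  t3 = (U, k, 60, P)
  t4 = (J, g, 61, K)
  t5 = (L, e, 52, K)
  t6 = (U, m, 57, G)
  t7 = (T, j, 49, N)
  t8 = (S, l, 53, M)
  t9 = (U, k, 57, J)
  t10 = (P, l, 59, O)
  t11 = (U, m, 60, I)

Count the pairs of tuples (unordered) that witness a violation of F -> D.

0

F=60: all 3 rows agree on D — 0 pairs.
F=59: all 2 rows agree on D — 0 pairs.
F=57: all 2 rows agree on D — 0 pairs.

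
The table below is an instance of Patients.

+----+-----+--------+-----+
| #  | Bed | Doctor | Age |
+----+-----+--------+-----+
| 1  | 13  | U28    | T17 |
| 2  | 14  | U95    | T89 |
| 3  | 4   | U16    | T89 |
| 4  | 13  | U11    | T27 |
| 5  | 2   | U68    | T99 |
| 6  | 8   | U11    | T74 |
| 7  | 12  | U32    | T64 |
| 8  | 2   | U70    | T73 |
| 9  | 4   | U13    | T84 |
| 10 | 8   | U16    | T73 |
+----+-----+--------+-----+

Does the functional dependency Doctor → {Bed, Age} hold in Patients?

Doctor=U28: row 1 → {Bed,Age} = (13, T17) ✓
Doctor=U95: row 2 → {Bed,Age} = (14, T89) ✓
Doctor=U16: rows 3, 10 → {Bed,Age} takes values {(4, T89), (8, T73)} — violation
Doctor=U11: rows 4, 6 → {Bed,Age} takes values {(13, T27), (8, T74)} — violation
Doctor=U68: row 5 → {Bed,Age} = (2, T99) ✓
Doctor=U32: row 7 → {Bed,Age} = (12, T64) ✓
Doctor=U70: row 8 → {Bed,Age} = (2, T73) ✓
Doctor=U13: row 9 → {Bed,Age} = (4, T84) ✓
Two rows agree on Doctor but differ on {Bed, Age}, so Doctor → {Bed, Age} does not hold.

No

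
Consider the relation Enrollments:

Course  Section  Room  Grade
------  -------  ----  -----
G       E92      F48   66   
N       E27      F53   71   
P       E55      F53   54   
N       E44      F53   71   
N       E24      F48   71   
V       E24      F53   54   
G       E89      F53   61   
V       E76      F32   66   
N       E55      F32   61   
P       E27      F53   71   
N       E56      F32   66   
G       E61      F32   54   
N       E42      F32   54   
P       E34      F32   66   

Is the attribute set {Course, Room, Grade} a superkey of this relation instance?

Two distinct rows share (Course=N, Room=F53, Grade=71), so {Course, Room, Grade} does not determine every attribute — not a superkey.

No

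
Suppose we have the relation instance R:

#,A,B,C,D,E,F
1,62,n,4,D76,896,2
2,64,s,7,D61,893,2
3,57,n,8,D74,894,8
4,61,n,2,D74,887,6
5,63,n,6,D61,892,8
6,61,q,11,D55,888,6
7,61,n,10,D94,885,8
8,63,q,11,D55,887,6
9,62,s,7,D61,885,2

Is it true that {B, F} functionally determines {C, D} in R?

No

(B=n, F=2): row 1 → {C,D} = (4, D76) ✓
(B=s, F=2): rows 2, 9 → {C,D} = (7, D61), (7, D61) ✓
(B=n, F=8): rows 3, 5, 7 → {C,D} takes values {(8, D74), (6, D61), (10, D94)} — violation
(B=n, F=6): row 4 → {C,D} = (2, D74) ✓
(B=q, F=6): rows 6, 8 → {C,D} = (11, D55), (11, D55) ✓
Two rows agree on {B, F} but differ on {C, D}, so {B, F} → {C, D} does not hold.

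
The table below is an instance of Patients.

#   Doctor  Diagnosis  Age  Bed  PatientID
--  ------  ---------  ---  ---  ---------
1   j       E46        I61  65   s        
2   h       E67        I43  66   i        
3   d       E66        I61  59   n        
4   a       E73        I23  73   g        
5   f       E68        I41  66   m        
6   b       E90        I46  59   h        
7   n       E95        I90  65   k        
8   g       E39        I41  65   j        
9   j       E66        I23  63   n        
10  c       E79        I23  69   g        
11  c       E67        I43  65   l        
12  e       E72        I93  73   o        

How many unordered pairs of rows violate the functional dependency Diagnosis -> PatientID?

1

Diagnosis=E67: violating pairs (2,11) — 1 pair.
Diagnosis=E66: all 2 rows agree on PatientID — 0 pairs.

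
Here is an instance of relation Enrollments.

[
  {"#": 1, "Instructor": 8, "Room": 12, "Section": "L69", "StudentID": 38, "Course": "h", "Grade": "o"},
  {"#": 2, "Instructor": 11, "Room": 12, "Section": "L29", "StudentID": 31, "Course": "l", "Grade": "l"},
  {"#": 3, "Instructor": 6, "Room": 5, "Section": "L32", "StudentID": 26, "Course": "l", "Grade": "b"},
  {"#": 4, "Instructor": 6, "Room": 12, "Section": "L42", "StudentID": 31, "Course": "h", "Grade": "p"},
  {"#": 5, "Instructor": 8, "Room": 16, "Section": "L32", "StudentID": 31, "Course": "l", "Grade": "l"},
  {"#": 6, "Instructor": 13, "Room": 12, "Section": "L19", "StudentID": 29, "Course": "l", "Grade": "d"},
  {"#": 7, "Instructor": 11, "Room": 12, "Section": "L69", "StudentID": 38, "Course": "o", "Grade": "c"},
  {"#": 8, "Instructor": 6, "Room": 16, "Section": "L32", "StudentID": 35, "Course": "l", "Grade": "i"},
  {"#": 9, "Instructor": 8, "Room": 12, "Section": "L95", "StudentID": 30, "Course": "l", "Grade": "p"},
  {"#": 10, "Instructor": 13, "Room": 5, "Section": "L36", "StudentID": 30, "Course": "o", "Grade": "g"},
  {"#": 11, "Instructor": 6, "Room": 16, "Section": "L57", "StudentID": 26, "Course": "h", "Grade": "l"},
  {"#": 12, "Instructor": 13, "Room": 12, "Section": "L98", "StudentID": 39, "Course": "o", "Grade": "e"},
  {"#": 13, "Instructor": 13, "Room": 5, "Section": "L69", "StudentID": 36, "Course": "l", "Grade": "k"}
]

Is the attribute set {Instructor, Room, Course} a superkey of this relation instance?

Yes

All 13 rows have distinct {Instructor, Room, Course} values, so {Instructor, Room, Course} → (all attributes) holds and {Instructor, Room, Course} is a superkey.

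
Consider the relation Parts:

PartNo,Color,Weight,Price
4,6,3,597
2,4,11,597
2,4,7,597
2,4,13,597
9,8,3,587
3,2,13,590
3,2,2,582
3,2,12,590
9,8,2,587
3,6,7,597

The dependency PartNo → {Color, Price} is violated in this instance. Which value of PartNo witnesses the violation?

PartNo=4: 1 row → {Color,Price} = (6, 597) ✓
PartNo=2: 3 rows → {Color,Price} = (4, 597), (4, 597), (4, 597) ✓
PartNo=9: 2 rows → {Color,Price} = (8, 587), (8, 587) ✓
PartNo=3: 4 rows → {Color,Price} takes values {(2, 590), (2, 582), (6, 597)} — violation
The only PartNo value with inconsistent RHS is PartNo=3.

3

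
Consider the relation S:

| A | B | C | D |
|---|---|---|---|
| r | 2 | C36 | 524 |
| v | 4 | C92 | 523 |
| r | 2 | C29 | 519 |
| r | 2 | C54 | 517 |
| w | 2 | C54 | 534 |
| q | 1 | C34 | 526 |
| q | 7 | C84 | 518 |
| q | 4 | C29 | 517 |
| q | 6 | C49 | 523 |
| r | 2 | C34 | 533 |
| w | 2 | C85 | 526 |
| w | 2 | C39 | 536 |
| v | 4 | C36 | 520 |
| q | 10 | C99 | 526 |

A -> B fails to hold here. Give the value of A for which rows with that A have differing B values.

A=r: 4 rows → B = 2, 2, 2, 2 ✓
A=v: 2 rows → B = 4, 4 ✓
A=w: 3 rows → B = 2, 2, 2 ✓
A=q: 5 rows → B takes values {1, 7, 4, 6, 10} — violation
The only A value with inconsistent B is A=q.

q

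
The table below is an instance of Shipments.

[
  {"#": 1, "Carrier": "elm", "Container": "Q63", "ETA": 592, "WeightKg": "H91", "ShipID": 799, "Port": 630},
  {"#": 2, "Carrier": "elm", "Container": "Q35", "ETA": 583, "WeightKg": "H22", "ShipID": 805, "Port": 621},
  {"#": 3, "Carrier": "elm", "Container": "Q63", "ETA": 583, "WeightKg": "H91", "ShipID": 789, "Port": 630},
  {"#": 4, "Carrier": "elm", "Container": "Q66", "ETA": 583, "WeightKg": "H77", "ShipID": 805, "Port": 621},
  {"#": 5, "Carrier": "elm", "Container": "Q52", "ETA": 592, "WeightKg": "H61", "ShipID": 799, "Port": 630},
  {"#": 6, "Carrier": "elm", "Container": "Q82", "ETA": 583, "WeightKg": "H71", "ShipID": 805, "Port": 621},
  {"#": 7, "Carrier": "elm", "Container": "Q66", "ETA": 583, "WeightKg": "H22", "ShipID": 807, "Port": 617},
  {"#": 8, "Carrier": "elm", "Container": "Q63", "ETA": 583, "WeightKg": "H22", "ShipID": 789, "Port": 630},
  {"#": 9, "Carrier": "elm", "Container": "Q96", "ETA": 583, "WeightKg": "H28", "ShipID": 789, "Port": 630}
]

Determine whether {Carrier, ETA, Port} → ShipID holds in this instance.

Yes

(Carrier=elm, ETA=592, Port=630): rows 1, 5 → ShipID = 799, 799 ✓
(Carrier=elm, ETA=583, Port=621): rows 2, 4, 6 → ShipID = 805, 805, 805 ✓
(Carrier=elm, ETA=583, Port=630): rows 3, 8, 9 → ShipID = 789, 789, 789 ✓
(Carrier=elm, ETA=583, Port=617): row 7 → ShipID = 807 ✓
Every {Carrier, ETA, Port} value is associated with a single ShipID value, so {Carrier, ETA, Port} → ShipID holds.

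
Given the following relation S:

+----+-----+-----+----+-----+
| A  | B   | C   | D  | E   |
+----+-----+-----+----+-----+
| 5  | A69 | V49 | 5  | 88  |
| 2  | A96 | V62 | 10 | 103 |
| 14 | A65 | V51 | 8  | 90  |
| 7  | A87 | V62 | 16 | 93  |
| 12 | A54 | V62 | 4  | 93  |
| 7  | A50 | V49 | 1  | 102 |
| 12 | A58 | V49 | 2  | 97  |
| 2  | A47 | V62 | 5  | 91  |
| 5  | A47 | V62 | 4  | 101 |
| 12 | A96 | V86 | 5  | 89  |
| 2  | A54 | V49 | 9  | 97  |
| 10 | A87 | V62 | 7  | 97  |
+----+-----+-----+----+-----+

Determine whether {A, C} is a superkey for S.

Two distinct rows share (A=2, C=V62), so {A, C} does not determine every attribute — not a superkey.

No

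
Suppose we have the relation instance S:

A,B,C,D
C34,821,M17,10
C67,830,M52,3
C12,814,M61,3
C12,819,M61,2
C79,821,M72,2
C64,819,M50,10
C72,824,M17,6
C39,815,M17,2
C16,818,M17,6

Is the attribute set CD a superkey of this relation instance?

Two distinct rows share (C=M17, D=6), so CD does not determine every attribute — not a superkey.

No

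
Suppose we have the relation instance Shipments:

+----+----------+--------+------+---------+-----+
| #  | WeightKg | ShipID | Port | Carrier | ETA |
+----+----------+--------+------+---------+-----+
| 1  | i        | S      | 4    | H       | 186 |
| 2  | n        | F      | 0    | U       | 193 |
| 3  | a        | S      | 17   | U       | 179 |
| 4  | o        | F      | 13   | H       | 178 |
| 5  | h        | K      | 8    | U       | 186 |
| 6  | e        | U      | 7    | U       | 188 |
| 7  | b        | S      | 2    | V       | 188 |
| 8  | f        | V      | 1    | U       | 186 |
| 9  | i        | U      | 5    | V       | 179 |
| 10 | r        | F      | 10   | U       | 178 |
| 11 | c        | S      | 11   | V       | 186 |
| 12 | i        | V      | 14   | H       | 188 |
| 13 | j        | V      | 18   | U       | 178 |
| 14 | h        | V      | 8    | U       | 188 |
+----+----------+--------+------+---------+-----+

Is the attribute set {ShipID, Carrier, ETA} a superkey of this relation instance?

All 14 rows have distinct {ShipID, Carrier, ETA} values, so {ShipID, Carrier, ETA} → (all attributes) holds and {ShipID, Carrier, ETA} is a superkey.

Yes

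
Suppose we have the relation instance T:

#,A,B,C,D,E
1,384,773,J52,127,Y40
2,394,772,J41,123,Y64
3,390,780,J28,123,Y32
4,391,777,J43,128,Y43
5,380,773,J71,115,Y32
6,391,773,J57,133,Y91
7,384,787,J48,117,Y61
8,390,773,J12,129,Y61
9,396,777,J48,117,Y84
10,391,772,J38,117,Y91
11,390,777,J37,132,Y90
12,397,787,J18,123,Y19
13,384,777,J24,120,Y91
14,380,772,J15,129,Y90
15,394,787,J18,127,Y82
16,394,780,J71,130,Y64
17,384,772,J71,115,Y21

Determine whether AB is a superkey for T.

Yes

All 17 rows have distinct AB values, so AB → (all attributes) holds and AB is a superkey.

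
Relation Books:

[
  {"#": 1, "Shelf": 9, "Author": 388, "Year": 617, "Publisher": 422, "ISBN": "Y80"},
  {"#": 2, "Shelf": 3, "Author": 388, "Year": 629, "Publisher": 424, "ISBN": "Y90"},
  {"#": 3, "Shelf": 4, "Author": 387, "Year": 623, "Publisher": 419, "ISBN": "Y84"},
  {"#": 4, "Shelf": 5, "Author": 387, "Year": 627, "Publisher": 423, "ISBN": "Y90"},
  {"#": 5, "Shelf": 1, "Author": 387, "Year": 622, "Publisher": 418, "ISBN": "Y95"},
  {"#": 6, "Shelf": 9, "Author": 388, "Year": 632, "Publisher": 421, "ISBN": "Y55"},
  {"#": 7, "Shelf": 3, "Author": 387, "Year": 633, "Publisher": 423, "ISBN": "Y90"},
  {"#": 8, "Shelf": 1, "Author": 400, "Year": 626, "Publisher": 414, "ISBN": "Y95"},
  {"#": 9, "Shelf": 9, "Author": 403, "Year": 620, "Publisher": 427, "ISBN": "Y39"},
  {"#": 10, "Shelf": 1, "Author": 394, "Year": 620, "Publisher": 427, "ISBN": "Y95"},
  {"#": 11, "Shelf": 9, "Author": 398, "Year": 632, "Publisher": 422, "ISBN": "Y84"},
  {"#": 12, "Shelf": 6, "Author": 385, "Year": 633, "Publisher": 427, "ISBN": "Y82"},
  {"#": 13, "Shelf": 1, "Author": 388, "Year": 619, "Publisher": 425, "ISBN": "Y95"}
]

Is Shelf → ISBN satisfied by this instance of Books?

Shelf=9: rows 1, 6, 9, 11 → ISBN takes values {Y80, Y55, Y39, Y84} — violation
Shelf=3: rows 2, 7 → ISBN = Y90, Y90 ✓
Shelf=4: row 3 → ISBN = Y84 ✓
Shelf=5: row 4 → ISBN = Y90 ✓
Shelf=1: rows 5, 8, 10, 13 → ISBN = Y95, Y95, Y95, Y95 ✓
Shelf=6: row 12 → ISBN = Y82 ✓
Two rows agree on Shelf but differ on ISBN, so Shelf → ISBN does not hold.

No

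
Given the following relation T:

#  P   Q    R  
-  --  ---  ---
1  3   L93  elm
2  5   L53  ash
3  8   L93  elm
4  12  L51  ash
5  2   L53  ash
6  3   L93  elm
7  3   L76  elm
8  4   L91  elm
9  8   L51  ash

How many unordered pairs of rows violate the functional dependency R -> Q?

11

R=elm: violating pairs (1,7), (1,8), (3,7), (3,8), (6,7), (6,8), (7,8) — 7 pairs.
R=ash: violating pairs (2,4), (2,9), (4,5), (5,9) — 4 pairs.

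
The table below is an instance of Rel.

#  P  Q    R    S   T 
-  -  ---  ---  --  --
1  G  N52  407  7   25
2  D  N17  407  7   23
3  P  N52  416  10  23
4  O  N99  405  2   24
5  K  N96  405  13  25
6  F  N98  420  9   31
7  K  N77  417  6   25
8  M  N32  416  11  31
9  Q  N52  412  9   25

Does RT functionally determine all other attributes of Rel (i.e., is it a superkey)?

Yes

All 9 rows have distinct RT values, so RT → (all attributes) holds and RT is a superkey.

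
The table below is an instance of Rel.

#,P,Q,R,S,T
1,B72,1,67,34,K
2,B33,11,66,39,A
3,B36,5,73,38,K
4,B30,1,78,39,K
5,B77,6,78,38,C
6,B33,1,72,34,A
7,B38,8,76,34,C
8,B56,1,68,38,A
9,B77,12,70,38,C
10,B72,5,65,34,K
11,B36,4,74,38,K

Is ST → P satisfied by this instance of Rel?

Yes

(S=34, T=K): rows 1, 10 → P = B72, B72 ✓
(S=39, T=A): row 2 → P = B33 ✓
(S=38, T=K): rows 3, 11 → P = B36, B36 ✓
(S=39, T=K): row 4 → P = B30 ✓
(S=38, T=C): rows 5, 9 → P = B77, B77 ✓
(S=34, T=A): row 6 → P = B33 ✓
(S=34, T=C): row 7 → P = B38 ✓
(S=38, T=A): row 8 → P = B56 ✓
Every ST value is associated with a single P value, so ST → P holds.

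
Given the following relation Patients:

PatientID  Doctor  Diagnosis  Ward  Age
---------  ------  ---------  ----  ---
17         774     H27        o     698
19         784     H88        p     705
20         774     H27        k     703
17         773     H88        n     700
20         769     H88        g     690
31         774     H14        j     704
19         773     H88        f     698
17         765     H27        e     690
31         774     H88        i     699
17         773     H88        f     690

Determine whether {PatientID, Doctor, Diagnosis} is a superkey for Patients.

Two distinct rows share (PatientID=17, Doctor=773, Diagnosis=H88), so {PatientID, Doctor, Diagnosis} does not determine every attribute — not a superkey.

No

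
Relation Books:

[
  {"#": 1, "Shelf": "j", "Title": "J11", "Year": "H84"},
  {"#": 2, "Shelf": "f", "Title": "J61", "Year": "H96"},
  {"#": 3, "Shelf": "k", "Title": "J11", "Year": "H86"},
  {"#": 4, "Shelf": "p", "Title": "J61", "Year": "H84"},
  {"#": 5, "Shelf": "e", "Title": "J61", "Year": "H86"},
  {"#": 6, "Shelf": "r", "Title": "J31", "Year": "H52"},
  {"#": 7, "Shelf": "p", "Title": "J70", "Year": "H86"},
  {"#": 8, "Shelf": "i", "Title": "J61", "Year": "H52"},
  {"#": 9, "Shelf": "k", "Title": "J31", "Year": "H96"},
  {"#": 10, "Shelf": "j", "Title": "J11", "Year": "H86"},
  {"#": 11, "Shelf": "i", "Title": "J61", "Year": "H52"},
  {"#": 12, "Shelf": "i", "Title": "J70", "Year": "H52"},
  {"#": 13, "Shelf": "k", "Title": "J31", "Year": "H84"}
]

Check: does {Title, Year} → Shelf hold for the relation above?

(Title=J11, Year=H84): row 1 → Shelf = j ✓
(Title=J61, Year=H96): row 2 → Shelf = f ✓
(Title=J11, Year=H86): rows 3, 10 → Shelf takes values {k, j} — violation
(Title=J61, Year=H84): row 4 → Shelf = p ✓
(Title=J61, Year=H86): row 5 → Shelf = e ✓
(Title=J31, Year=H52): row 6 → Shelf = r ✓
(Title=J70, Year=H86): row 7 → Shelf = p ✓
(Title=J61, Year=H52): rows 8, 11 → Shelf = i, i ✓
(Title=J31, Year=H96): row 9 → Shelf = k ✓
(Title=J70, Year=H52): row 12 → Shelf = i ✓
(Title=J31, Year=H84): row 13 → Shelf = k ✓
Two rows agree on {Title, Year} but differ on Shelf, so {Title, Year} → Shelf does not hold.

No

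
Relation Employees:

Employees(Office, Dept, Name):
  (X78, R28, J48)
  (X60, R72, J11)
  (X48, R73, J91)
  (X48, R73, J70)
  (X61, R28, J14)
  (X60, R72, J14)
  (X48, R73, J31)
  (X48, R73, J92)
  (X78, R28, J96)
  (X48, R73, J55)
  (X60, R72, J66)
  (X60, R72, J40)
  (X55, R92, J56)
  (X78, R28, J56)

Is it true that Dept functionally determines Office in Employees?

Dept=R28: 4 rows → Office takes values {X78, X61} — violation
Dept=R72: 4 rows → Office = X60, X60, X60, X60 ✓
Dept=R73: 5 rows → Office = X48, X48, X48, X48, X48 ✓
Dept=R92: 1 row → Office = X55 ✓
Two rows agree on Dept but differ on Office, so Dept → Office does not hold.

No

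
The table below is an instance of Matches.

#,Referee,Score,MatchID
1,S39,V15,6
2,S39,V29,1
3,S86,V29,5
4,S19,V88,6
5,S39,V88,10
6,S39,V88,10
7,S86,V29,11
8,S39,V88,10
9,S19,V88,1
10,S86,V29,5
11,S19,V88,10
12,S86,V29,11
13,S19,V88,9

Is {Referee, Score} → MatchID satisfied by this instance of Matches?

No

(Referee=S39, Score=V15): row 1 → MatchID = 6 ✓
(Referee=S39, Score=V29): row 2 → MatchID = 1 ✓
(Referee=S86, Score=V29): rows 3, 7, 10, 12 → MatchID takes values {5, 11} — violation
(Referee=S19, Score=V88): rows 4, 9, 11, 13 → MatchID takes values {6, 1, 10, 9} — violation
(Referee=S39, Score=V88): rows 5, 6, 8 → MatchID = 10, 10, 10 ✓
Two rows agree on {Referee, Score} but differ on MatchID, so {Referee, Score} → MatchID does not hold.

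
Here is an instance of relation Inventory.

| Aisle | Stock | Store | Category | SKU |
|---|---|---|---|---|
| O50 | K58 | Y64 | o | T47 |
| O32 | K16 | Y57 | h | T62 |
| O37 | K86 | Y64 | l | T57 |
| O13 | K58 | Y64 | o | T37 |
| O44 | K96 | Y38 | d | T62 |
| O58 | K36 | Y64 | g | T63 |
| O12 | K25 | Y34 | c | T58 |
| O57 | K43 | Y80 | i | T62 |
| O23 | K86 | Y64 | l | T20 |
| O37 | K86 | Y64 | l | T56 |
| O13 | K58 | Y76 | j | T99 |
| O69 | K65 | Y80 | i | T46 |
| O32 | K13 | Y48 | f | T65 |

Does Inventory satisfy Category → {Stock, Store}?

Category=o: 2 rows → {Stock,Store} = (K58, Y64), (K58, Y64) ✓
Category=h: 1 row → {Stock,Store} = (K16, Y57) ✓
Category=l: 3 rows → {Stock,Store} = (K86, Y64), (K86, Y64), (K86, Y64) ✓
Category=d: 1 row → {Stock,Store} = (K96, Y38) ✓
Category=g: 1 row → {Stock,Store} = (K36, Y64) ✓
Category=c: 1 row → {Stock,Store} = (K25, Y34) ✓
Category=i: 2 rows → {Stock,Store} takes values {(K43, Y80), (K65, Y80)} — violation
Category=j: 1 row → {Stock,Store} = (K58, Y76) ✓
Category=f: 1 row → {Stock,Store} = (K13, Y48) ✓
Two rows agree on Category but differ on {Stock, Store}, so Category → {Stock, Store} does not hold.

No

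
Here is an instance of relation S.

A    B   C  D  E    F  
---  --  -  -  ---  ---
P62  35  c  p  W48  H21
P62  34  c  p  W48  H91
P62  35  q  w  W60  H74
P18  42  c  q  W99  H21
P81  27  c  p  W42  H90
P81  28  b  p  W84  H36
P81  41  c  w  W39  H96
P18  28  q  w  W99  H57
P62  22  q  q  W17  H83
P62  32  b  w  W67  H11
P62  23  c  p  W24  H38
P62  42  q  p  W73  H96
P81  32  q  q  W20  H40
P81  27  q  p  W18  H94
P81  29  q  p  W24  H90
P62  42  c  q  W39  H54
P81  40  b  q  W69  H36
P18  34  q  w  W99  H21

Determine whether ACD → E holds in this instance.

No

(A=P62, C=c, D=p): 3 rows → E takes values {W48, W24} — violation
(A=P62, C=q, D=w): 1 row → E = W60 ✓
(A=P18, C=c, D=q): 1 row → E = W99 ✓
(A=P81, C=c, D=p): 1 row → E = W42 ✓
(A=P81, C=b, D=p): 1 row → E = W84 ✓
(A=P81, C=c, D=w): 1 row → E = W39 ✓
(A=P18, C=q, D=w): 2 rows → E = W99, W99 ✓
(A=P62, C=q, D=q): 1 row → E = W17 ✓
(A=P62, C=b, D=w): 1 row → E = W67 ✓
(A=P62, C=q, D=p): 1 row → E = W73 ✓
(A=P81, C=q, D=q): 1 row → E = W20 ✓
(A=P81, C=q, D=p): 2 rows → E takes values {W18, W24} — violation
(A=P62, C=c, D=q): 1 row → E = W39 ✓
(A=P81, C=b, D=q): 1 row → E = W69 ✓
Two rows agree on ACD but differ on E, so ACD → E does not hold.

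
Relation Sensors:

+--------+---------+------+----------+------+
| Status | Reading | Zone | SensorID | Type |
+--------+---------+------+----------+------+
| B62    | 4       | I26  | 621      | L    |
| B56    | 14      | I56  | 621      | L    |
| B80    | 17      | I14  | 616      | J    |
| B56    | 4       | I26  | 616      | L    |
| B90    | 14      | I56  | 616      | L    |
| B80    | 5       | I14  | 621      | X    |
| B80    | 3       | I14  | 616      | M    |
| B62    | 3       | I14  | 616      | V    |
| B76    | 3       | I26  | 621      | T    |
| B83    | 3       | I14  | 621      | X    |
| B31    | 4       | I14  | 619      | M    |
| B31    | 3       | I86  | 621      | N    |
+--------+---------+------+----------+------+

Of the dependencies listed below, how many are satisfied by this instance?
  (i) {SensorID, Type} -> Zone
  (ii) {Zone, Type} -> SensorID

0

(i) {SensorID, Type} -> Zone: (SensorID=621, Type=L): 2 rows → Zone takes values {I26, I56} — violation; (SensorID=616, Type=L): 2 rows → Zone takes values {I26, I56} — violation — fails.
(ii) {Zone, Type} -> SensorID: (Zone=I26, Type=L): 2 rows → SensorID takes values {621, 616} — violation; (Zone=I56, Type=L): 2 rows → SensorID takes values {621, 616} — violation; (Zone=I14, Type=M): 2 rows → SensorID takes values {616, 619} — violation — fails.
None of the 2 dependencies hold.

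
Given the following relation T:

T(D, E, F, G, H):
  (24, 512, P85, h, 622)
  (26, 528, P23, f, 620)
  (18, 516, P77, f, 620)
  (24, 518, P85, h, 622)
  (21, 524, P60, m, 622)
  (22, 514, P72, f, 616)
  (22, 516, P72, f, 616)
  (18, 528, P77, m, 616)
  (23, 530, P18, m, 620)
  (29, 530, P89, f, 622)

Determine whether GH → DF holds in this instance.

No

(G=h, H=622): 2 rows → {D,F} = (24, P85), (24, P85) ✓
(G=f, H=620): 2 rows → {D,F} takes values {(26, P23), (18, P77)} — violation
(G=m, H=622): 1 row → {D,F} = (21, P60) ✓
(G=f, H=616): 2 rows → {D,F} = (22, P72), (22, P72) ✓
(G=m, H=616): 1 row → {D,F} = (18, P77) ✓
(G=m, H=620): 1 row → {D,F} = (23, P18) ✓
(G=f, H=622): 1 row → {D,F} = (29, P89) ✓
Two rows agree on GH but differ on DF, so GH → DF does not hold.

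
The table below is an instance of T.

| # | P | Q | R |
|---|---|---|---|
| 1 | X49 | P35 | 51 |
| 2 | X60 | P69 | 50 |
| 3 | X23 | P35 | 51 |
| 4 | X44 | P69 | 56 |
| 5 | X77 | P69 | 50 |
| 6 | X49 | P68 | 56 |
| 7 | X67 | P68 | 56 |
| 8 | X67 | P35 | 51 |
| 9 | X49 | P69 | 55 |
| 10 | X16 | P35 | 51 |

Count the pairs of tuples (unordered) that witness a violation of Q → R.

5

Q=P35: all 4 rows agree on R — 0 pairs.
Q=P69: violating pairs (2,4), (2,9), (4,5), (4,9), (5,9) — 5 pairs.
Q=P68: all 2 rows agree on R — 0 pairs.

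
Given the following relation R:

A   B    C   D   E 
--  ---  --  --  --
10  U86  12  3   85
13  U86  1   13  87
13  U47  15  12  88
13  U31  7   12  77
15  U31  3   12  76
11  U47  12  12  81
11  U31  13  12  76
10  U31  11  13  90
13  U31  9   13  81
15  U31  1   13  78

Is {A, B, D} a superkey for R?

All 10 rows have distinct {A, B, D} values, so {A, B, D} → (all attributes) holds and {A, B, D} is a superkey.

Yes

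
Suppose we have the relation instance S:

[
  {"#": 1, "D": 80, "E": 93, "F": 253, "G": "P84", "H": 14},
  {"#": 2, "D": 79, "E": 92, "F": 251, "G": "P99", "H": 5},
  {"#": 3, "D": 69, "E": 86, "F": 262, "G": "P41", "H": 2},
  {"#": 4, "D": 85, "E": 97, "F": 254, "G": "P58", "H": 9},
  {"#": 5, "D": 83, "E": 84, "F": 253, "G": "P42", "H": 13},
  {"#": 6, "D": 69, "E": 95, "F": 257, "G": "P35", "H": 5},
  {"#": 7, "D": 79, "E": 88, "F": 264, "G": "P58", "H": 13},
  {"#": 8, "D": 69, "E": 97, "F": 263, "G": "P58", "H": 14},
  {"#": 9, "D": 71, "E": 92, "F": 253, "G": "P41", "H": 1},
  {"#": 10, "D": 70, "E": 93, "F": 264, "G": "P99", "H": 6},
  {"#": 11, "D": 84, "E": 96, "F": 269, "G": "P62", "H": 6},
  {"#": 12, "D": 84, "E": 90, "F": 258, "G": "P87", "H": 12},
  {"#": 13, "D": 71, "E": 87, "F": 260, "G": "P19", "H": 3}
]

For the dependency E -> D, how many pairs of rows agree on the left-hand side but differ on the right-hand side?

E=93: violating pairs (1,10) — 1 pair.
E=92: violating pairs (2,9) — 1 pair.
E=97: violating pairs (4,8) — 1 pair.

3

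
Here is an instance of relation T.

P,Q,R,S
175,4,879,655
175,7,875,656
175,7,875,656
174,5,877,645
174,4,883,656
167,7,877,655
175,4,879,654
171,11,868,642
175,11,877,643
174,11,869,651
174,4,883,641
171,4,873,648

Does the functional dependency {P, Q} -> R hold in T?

Yes

(P=175, Q=4): 2 rows → R = 879, 879 ✓
(P=175, Q=7): 2 rows → R = 875, 875 ✓
(P=174, Q=5): 1 row → R = 877 ✓
(P=174, Q=4): 2 rows → R = 883, 883 ✓
(P=167, Q=7): 1 row → R = 877 ✓
(P=171, Q=11): 1 row → R = 868 ✓
(P=175, Q=11): 1 row → R = 877 ✓
(P=174, Q=11): 1 row → R = 869 ✓
(P=171, Q=4): 1 row → R = 873 ✓
Every {P, Q} value is associated with a single R value, so {P, Q} -> R holds.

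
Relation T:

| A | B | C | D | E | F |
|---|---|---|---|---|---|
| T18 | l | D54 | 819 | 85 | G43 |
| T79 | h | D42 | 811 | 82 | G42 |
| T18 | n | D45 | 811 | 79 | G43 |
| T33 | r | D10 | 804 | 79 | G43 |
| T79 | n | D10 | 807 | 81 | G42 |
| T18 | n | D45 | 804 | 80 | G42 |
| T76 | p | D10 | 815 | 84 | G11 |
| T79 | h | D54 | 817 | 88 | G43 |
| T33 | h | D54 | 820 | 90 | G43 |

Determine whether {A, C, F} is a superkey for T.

Yes

All 9 rows have distinct {A, C, F} values, so {A, C, F} → (all attributes) holds and {A, C, F} is a superkey.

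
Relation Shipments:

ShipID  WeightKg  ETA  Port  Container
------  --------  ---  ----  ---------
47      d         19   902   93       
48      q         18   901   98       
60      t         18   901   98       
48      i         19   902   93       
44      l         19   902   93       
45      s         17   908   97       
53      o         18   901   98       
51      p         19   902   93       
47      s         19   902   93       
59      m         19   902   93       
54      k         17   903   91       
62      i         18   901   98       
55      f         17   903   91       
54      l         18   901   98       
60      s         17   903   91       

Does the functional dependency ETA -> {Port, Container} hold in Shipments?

No

ETA=19: 6 rows → {Port,Container} = (902, 93), (902, 93), (902, 93), (902, 93), (902, 93), (902, 93) ✓
ETA=18: 5 rows → {Port,Container} = (901, 98), (901, 98), (901, 98), (901, 98), (901, 98) ✓
ETA=17: 4 rows → {Port,Container} takes values {(908, 97), (903, 91)} — violation
Two rows agree on ETA but differ on {Port, Container}, so ETA -> {Port, Container} does not hold.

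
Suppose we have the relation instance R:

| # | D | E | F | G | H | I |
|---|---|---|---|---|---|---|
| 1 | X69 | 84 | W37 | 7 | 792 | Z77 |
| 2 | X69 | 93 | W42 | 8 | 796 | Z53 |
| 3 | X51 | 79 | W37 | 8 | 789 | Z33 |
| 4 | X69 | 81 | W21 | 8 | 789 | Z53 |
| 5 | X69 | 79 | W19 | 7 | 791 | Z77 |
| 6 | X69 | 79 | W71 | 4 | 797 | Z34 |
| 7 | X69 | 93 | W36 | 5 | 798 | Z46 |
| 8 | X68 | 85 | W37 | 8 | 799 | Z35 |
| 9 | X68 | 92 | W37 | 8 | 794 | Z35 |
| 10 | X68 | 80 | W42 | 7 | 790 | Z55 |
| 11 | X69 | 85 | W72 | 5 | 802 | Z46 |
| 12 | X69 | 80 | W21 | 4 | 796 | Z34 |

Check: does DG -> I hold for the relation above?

Yes

(D=X69, G=7): rows 1, 5 → I = Z77, Z77 ✓
(D=X69, G=8): rows 2, 4 → I = Z53, Z53 ✓
(D=X51, G=8): row 3 → I = Z33 ✓
(D=X69, G=4): rows 6, 12 → I = Z34, Z34 ✓
(D=X69, G=5): rows 7, 11 → I = Z46, Z46 ✓
(D=X68, G=8): rows 8, 9 → I = Z35, Z35 ✓
(D=X68, G=7): row 10 → I = Z55 ✓
Every DG value is associated with a single I value, so DG -> I holds.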